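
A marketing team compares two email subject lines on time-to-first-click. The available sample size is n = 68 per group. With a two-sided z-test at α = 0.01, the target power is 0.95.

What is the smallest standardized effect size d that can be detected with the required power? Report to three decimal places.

Need Φ(δ − 2.576) = 0.95, so δ = 2.576 + 1.645 = 4.221.
(Lower-tail contribution to power is negligible for δ > 0.)
δ = d·√(n/2) ⇒ d = δ/√(n/2) = 4.221/√(68/2) = 0.7238.

d ≈ 0.724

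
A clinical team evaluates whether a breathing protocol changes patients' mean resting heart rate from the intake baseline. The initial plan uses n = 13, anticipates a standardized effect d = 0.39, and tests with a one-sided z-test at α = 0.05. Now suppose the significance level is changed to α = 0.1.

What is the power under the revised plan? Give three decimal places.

δ = d·√n = 0.39 × √13 = 1.4062 (unchanged). New critical value: z_{0.1} = 1.282.
Revised power = Φ(δ − 1.282) = Φ(0.125) = 0.5496.

Power ≈ 0.550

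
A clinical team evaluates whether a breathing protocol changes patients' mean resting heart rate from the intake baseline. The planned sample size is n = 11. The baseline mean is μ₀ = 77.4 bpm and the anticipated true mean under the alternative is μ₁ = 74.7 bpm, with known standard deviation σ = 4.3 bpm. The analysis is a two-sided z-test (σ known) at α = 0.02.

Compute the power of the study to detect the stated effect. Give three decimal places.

Standardized effect: d = |μ₁ − μ₀| / σ = |74.7 − 77.4| / 4.3 = 0.6279
Noncentrality parameter: δ = d·√n = 0.6279 × √11 = 2.0825
Two-sided α = 0.02 → critical value z_{0.01} = 2.326.
Power = Φ(δ − 2.326) + Φ(−δ − 2.326) = Φ(-0.244) + Φ(-4.409) = 0.4037 + 0.0000 = 0.4037.

Power ≈ 0.404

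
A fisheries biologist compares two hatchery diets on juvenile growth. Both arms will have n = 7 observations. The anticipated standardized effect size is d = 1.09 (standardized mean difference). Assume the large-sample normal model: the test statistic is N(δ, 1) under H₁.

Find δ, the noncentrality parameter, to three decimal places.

δ ≈ 2.039

The noncentrality parameter scales effect size by the design's sample-size factor: δ = d·√(n/2) = 1.09 × √(7/2) = 2.0392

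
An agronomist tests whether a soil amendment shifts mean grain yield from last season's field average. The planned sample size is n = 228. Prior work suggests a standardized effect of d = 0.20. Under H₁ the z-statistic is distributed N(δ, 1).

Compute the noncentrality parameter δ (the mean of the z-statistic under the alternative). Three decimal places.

δ = d·√n = 0.20 × √228 = 3.0199

δ ≈ 3.020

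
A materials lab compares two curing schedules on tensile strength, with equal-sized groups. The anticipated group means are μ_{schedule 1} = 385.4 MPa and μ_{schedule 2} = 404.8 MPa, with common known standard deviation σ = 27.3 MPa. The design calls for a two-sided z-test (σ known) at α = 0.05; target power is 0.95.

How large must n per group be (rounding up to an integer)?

Standardized effect: d = |μ_{schedule 1} − μ_{schedule 2}| / σ = |385.4 − 404.8| / 27.3 = 0.7106
For power 0.95 need Φ(δ − z_{0.025}) = 0.95, so δ = z_{0.025} + z_{0.05} = 1.960 + 1.645 = 3.605.
(For δ > 0 the lower-tail rejection region contributes negligibly to power, so the one-term inversion is standard.)
δ = d·√(n/2) ⇒ n = 2(δ/d)² = 2 × (3.605 / 0.7106)² = 51.47.
Round up to the next whole unit.

n = 52 per group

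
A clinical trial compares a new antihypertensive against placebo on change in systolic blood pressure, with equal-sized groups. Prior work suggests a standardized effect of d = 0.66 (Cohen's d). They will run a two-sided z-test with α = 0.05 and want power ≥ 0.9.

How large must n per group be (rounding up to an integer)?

n = 49 per group

For power 0.9 need Φ(δ − z_{0.025}) = 0.9, so δ = z_{0.025} + z_{0.10} = 1.960 + 1.282 = 3.242.
(For δ > 0 the lower-tail rejection region contributes negligibly to power, so the one-term inversion is standard.)
δ = d·√(n/2) ⇒ n = 2(δ/d)² = 2 × (3.242 / 0.66)² = 48.24.
Rounding up, n = 49 per group.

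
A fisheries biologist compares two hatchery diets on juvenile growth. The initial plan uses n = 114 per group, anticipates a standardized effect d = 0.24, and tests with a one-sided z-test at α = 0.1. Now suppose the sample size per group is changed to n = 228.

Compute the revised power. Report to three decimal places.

Power ≈ 0.900

With n = 228 per group: δ = d·√(n/2) = 0.24 × √(228/2) = 2.5625. Critical value z_{0.1} = 1.282.
Revised power = P(Z > 1.282 − δ) = Φ(1.281) = 0.8999.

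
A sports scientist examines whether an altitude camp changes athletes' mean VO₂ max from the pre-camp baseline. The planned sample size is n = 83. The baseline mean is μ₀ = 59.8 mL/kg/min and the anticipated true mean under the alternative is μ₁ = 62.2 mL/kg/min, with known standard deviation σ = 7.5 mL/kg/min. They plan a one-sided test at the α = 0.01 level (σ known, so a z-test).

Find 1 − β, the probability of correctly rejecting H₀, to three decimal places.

Standardized effect: d = |μ₁ − μ₀| / σ = |62.2 − 59.8| / 7.5 = 0.3200
Noncentrality parameter: δ = d·√n = 0.3200 × √83 = 2.9153
Critical value for a one-sided test at α = 0.01: z_α = 2.326.
Power = P(Z > 2.326 − δ) = Φ(0.589) = 0.7221.

Power ≈ 0.722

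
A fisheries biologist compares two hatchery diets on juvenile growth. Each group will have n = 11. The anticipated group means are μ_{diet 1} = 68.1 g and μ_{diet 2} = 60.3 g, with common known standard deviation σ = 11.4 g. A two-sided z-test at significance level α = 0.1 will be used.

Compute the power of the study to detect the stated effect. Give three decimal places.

Power ≈ 0.485

Standardized effect: d = |μ_{diet 1} − μ_{diet 2}| / σ = |68.1 − 60.3| / 11.4 = 0.6842
Noncentrality parameter: δ = d·√(n/2) = 0.6842 × √(11/2) = 1.6046
Critical value for a two-sided test at α = 0.1: z_{α/2} = 1.645.
Power = Φ(δ − 1.645) + Φ(−δ − 1.645) = Φ(-0.040) + Φ(-3.249) = 0.4840 + 0.0006 = 0.4845.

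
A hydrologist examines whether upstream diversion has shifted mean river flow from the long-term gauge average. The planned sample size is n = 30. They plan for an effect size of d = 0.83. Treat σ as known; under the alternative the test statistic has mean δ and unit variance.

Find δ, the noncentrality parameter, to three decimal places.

The noncentrality parameter scales effect size by the design's sample-size factor: δ = d·√n = 0.83 × √30 = 4.5461

δ ≈ 4.546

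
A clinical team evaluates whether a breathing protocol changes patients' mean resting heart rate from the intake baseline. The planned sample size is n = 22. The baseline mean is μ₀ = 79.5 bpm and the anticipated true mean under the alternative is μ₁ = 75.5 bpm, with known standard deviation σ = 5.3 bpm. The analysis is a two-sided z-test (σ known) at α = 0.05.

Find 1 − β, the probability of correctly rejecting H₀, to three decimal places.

Standardized effect: d = |μ₁ − μ₀| / σ = |75.5 − 79.5| / 5.3 = 0.7547
Noncentrality parameter: δ = d·√n = 0.7547 × √22 = 3.5399
Critical value for a two-sided test at α = 0.05: z_{α/2} = 1.960.
Power = Φ(δ − 1.960) + Φ(−δ − 1.960) = Φ(1.580) + Φ(-5.500) = 0.9429 + 0.0000 = 0.9429.

Power ≈ 0.943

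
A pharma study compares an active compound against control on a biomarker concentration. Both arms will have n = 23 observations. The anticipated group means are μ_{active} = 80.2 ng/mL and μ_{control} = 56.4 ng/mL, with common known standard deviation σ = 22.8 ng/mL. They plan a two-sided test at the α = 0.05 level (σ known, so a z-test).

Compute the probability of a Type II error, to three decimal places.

β ≈ 0.057

Standardized effect: d = |μ_{active} − μ_{control}| / σ = |80.2 − 56.4| / 22.8 = 1.0439
Noncentrality parameter: δ = d·√(n/2) = 1.0439 × √(23/2) = 3.5399
Two-sided α = 0.05 → critical value z_{0.025} = 1.960.
Power = Φ(δ − 1.960) + Φ(−δ − 1.960) = Φ(1.580) + Φ(-5.500) = 0.9429 + 0.0000 = 0.9429.
Type II error: β = 1 − power = 1 − 0.9429 = 0.0571.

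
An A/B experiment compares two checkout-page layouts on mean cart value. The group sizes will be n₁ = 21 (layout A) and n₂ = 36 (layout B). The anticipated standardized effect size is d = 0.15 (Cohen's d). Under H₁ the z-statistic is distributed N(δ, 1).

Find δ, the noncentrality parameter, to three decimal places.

The noncentrality parameter scales effect size by the design's sample-size factor: δ = d / √(1/n₁ + 1/n₂) = 0.15 / √(1/21 + 1/36) = 0.5463

δ ≈ 0.546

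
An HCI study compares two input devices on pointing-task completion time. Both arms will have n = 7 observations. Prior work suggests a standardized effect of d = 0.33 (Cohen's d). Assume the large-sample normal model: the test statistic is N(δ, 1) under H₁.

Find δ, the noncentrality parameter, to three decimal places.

The noncentrality parameter scales effect size by the design's sample-size factor: δ = d·√(n/2) = 0.33 × √(7/2) = 0.6174

δ ≈ 0.617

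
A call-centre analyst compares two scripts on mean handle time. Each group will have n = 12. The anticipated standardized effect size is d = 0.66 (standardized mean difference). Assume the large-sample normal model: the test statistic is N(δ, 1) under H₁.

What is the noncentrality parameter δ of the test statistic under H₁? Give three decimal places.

δ = d·√(n/2) = 0.66 × √(12/2) = 1.6167

δ ≈ 1.617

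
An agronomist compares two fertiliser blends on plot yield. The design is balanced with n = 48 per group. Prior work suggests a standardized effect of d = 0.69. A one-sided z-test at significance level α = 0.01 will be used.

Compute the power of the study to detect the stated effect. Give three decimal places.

Power ≈ 0.854

Noncentrality parameter: δ = d·√(n/2) = 0.69 × √(48/2) = 3.3803
Critical value for a one-sided test at α = 0.01: z_α = 2.326.
Power = P(Z > 2.326 − δ) = Φ(1.054) = 0.8540.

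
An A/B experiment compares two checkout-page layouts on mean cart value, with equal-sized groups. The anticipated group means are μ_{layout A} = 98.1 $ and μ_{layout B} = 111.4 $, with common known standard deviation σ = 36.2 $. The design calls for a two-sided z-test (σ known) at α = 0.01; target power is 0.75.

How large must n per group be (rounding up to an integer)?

Standardized effect: d = |μ_{layout A} − μ_{layout B}| / σ = |98.1 − 111.4| / 36.2 = 0.3674
For power 0.75 need Φ(δ − z_{0.005}) = 0.75, so δ = z_{0.005} + z_{0.25} = 2.576 + 0.674 = 3.250.
(For δ > 0 the lower-tail rejection region contributes negligibly to power, so the one-term inversion is standard.)
δ = d·√(n/2) ⇒ n = 2(δ/d)² = 2 × (3.250 / 0.3674)² = 156.53.
Round up to the next whole unit.

n = 157 per group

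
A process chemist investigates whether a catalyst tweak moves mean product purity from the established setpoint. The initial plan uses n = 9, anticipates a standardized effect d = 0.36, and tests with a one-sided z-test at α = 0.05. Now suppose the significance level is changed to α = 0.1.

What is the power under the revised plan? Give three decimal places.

Power ≈ 0.420

δ = d·√n = 0.36 × √9 = 1.0800 (unchanged). New critical value: z_{0.1} = 1.282.
Revised power = P(Z > 1.282 − δ) = Φ(-0.202) = 0.4201.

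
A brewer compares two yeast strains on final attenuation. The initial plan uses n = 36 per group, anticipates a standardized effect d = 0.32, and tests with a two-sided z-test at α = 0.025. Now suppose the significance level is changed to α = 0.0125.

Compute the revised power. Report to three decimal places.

δ = d·√(n/2) = 0.32 × √(36/2) = 1.3576 (unchanged). New critical value: z_{0.0063} = 2.498.
Revised power = Φ(δ − 2.498) + Φ(−δ − 2.498) = Φ(-1.140) + Φ(-3.855) = 0.1271 + 0.0001 = 0.1272.

Power ≈ 0.127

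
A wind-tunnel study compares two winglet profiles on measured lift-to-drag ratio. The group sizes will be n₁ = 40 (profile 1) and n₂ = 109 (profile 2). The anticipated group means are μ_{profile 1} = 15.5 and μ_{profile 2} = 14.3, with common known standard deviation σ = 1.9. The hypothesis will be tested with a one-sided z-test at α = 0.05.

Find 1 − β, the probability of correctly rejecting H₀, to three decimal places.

Power ≈ 0.962

Standardized effect: d = |μ_{profile 1} − μ_{profile 2}| / σ = |15.5 − 14.3| / 1.9 = 0.6316
Noncentrality parameter: δ = d / √(1/n₁ + 1/n₂) = 0.6316 / √(1/40 + 1/109) = 3.4165
Critical value for a one-sided test at α = 0.05: z_α = 1.645.
Power = Φ(δ − 1.645) = Φ(1.772) = 0.9618.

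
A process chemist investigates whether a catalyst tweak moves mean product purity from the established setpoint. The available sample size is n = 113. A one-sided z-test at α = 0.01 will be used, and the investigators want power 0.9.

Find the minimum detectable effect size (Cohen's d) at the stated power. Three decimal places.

d ≈ 0.339

Need Φ(δ − 2.326) = 0.9, so δ = 2.326 + 1.282 = 3.608.
δ = d·√n ⇒ d = δ/√n = 3.608/√113 = 0.3394.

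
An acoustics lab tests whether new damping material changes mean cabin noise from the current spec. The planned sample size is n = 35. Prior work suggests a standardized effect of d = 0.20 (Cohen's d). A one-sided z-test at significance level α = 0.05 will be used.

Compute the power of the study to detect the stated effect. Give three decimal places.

Power ≈ 0.322

Noncentrality parameter: δ = d·√n = 0.20 × √35 = 1.1832
Critical value for a one-sided test at α = 0.05: z_α = 1.645.
Power = P(Z > 1.645 − δ) = Φ(-0.462) = 0.3222.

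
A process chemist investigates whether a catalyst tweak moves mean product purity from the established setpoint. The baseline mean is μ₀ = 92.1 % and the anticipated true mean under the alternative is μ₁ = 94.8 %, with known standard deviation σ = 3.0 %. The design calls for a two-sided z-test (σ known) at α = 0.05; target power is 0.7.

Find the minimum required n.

n = 8

Standardized effect: d = |μ₁ − μ₀| / σ = |94.8 − 92.1| / 3.0 = 0.9000
For power 0.7 need Φ(δ − z_{0.025}) = 0.7, so δ = z_{0.025} + z_{0.30} = 1.960 + 0.524 = 2.484.
(Ignoring the negligible lower-tail rejection probability gives the usual closed-form inversion.)
δ = d·√n ⇒ n = (δ/d)² = (2.484 / 0.9000)² = 7.62.
Rounding up, n = 8.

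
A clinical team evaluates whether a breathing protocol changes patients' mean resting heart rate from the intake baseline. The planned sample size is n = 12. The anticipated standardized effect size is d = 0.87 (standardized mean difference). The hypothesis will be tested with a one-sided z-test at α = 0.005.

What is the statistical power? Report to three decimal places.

Power ≈ 0.669

Noncentrality parameter: δ = d·√n = 0.87 × √12 = 3.0138
Critical value for a one-sided test at α = 0.005: z_α = 2.576.
Power = P(Z > 2.576 − δ) = Φ(0.438) = 0.6693.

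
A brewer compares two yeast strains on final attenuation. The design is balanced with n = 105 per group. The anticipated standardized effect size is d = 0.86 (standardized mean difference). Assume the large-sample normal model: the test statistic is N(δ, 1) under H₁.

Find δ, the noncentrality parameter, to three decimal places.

δ = d·√(n/2) = 0.86 × √(105/2) = 6.2313

δ ≈ 6.231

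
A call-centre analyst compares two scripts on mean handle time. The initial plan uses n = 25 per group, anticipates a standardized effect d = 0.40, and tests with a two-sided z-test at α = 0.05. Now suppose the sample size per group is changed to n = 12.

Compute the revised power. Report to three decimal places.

Power ≈ 0.165

With n = 12 per group: δ = d·√(n/2) = 0.40 × √(12/2) = 0.9798. Critical value z_{0.025} = 1.960.
Revised power = Φ(δ − 1.960) + Φ(−δ − 1.960) = Φ(-0.980) + Φ(-2.940) = 0.1635 + 0.0016 = 0.1651.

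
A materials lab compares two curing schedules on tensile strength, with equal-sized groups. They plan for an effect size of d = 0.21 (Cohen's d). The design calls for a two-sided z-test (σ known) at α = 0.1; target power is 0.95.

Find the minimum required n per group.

Set Φ(δ − 1.645) = 0.95; then δ − 1.645 = Φ⁻¹(0.95) = 1.645, giving δ = 3.290.
(For δ > 0 the lower-tail rejection region contributes negligibly to power, so the one-term inversion is standard.)
δ = d·√(n/2) ⇒ n = 2(δ/d)² = 2 × (3.290 / 0.21)² = 490.80.
Round up to the next whole unit.

n = 491 per group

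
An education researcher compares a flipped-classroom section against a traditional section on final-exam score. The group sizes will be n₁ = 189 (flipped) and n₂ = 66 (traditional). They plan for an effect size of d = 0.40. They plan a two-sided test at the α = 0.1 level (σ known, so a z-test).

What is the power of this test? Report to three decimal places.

Noncentrality parameter: δ = d / √(1/n₁ + 1/n₂) = 0.40 / √(1/189 + 1/66) = 2.7976
Critical value for a two-sided test at α = 0.1: z_{α/2} = 1.645.
Power = Φ(δ − 1.645) + Φ(−δ − 1.645) = Φ(1.153) + Φ(-4.442) = 0.8755 + 0.0000 = 0.8755.

Power ≈ 0.876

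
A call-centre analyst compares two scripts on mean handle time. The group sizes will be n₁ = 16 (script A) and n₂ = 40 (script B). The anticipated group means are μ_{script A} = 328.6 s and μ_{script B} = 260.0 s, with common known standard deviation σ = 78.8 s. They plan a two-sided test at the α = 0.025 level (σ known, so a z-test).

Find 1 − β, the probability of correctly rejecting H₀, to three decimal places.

Power ≈ 0.759

Standardized effect: d = |μ_{script A} − μ_{script B}| / σ = |328.6 − 260.0| / 78.8 = 0.8706
Noncentrality parameter: δ = d / √(1/n₁ + 1/n₂) = 0.8706 / √(1/16 + 1/40) = 2.9430
Two-sided α = 0.025 → critical value z_{0.0125} = 2.241.
Power = Φ(δ − 2.241) + Φ(−δ − 2.241) = Φ(0.702) + Φ(-5.184) = 0.7585 + 0.0000 = 0.7585.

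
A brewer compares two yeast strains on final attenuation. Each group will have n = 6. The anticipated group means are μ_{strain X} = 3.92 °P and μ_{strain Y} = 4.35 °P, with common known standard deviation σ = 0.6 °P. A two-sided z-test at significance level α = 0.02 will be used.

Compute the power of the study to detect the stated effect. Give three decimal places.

Power ≈ 0.139

Standardized effect: d = |μ_{strain X} − μ_{strain Y}| / σ = |3.92 − 4.35| / 0.6 = 0.7167
Noncentrality parameter: δ = d·√(n/2) = 0.7167 × √(6/2) = 1.2413
Two-sided α = 0.02 → critical value z_{0.01} = 2.326.
Power = Φ(δ − 2.326) + Φ(−δ − 2.326) = Φ(-1.085) + Φ(-3.568) = 0.1390 + 0.0002 = 0.1391.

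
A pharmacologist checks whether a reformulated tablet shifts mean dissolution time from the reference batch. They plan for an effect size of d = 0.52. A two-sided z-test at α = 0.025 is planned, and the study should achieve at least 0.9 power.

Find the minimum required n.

For power 0.9 need Φ(δ − z_{0.0125}) = 0.9, so δ = z_{0.0125} + z_{0.10} = 2.241 + 1.282 = 3.523.
(Ignoring the negligible lower-tail rejection probability gives the usual closed-form inversion.)
δ = d·√n ⇒ n = (δ/d)² = (3.523 / 0.52)² = 45.90.
Round up to the next whole unit.

n = 46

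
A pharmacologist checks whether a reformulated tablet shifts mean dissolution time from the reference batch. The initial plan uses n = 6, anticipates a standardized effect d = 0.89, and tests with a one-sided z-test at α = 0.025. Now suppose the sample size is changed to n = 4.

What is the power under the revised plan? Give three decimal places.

Power ≈ 0.429

With n = 4: δ = d·√n = 0.89 × √4 = 1.7800. Critical value z_{0.025} = 1.960.
Revised power = Φ(δ − 1.960) = Φ(-0.180) = 0.4286.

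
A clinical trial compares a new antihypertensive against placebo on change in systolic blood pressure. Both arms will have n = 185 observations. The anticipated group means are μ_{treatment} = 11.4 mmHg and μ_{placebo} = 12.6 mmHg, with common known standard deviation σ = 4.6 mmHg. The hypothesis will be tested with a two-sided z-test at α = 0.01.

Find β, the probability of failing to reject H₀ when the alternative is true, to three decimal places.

Standardized effect: d = |μ_{treatment} − μ_{placebo}| / σ = |11.4 − 12.6| / 4.6 = 0.2609
Noncentrality parameter: δ = d·√(n/2) = 0.2609 × √(185/2) = 2.5090
Critical value for a two-sided test at α = 0.01: z_{α/2} = 2.576.
Power = Φ(δ − 2.576) + Φ(−δ − 2.576) = Φ(-0.067) + Φ(-5.085) = 0.4733 + 0.0000 = 0.4733.
Type II error: β = 1 − power = 1 − 0.4733 = 0.5267.

β ≈ 0.527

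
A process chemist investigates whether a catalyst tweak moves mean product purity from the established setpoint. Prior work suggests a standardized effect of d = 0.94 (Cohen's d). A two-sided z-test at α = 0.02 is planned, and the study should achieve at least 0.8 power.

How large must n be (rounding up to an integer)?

n = 12

For power 0.8 need Φ(δ − z_{0.01}) = 0.8, so δ = z_{0.01} + z_{0.20} = 2.326 + 0.842 = 3.168.
(For δ > 0 the lower-tail rejection region contributes negligibly to power, so the one-term inversion is standard.)
δ = d·√n ⇒ n = (δ/d)² = (3.168 / 0.94)² = 11.36.
Round up to the next whole unit.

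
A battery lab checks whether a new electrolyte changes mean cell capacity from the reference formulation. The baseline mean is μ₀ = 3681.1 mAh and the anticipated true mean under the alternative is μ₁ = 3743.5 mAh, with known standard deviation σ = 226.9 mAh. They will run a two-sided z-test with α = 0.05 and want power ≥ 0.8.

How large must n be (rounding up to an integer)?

Standardized effect: d = |μ₁ − μ₀| / σ = |3743.5 − 3681.1| / 226.9 = 0.2750
Set Φ(δ − 1.960) = 0.8; then δ − 1.960 = Φ⁻¹(0.8) = 0.842, giving δ = 2.802.
(The Φ(−δ − z_{α/2}) term is vanishingly small for δ > 0 and is dropped in the standard sample-size formula.)
δ = d·√n ⇒ n = (δ/d)² = (2.802 / 0.2750)² = 103.78.
Round up to the next whole unit.

n = 104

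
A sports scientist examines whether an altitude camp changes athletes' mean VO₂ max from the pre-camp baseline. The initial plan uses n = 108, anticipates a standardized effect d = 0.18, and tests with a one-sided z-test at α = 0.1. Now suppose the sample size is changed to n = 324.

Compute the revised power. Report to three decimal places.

Power ≈ 0.975

With n = 324: δ = d·√n = 0.18 × √324 = 3.2400. Critical value z_{0.1} = 1.282.
Revised power = P(Z > 1.282 − δ) = Φ(1.958) = 0.9749.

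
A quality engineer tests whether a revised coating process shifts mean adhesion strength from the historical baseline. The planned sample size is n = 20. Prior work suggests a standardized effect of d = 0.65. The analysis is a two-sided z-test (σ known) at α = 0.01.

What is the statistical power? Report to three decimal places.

Noncentrality parameter: δ = d·√n = 0.65 × √20 = 2.9069
Two-sided α = 0.01 → critical value z_{0.005} = 2.576.
Power = Φ(δ − 2.576) + Φ(−δ − 2.576) = Φ(0.331) + Φ(-5.483) = 0.6297 + 0.0000 = 0.6297.

Power ≈ 0.630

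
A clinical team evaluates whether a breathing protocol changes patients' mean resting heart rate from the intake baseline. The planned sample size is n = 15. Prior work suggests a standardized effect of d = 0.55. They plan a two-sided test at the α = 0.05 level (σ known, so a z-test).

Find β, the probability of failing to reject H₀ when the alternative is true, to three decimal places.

Noncentrality parameter: δ = d·√n = 0.55 × √15 = 2.1301
Critical value for a two-sided test at α = 0.05: z_{α/2} = 1.960.
Power = Φ(δ − 1.960) + Φ(−δ − 1.960) = Φ(0.170) + Φ(-4.090) = 0.5676 + 0.0000 = 0.5676.
Type II error: β = 1 − power = 1 − 0.5676 = 0.4324.

β ≈ 0.432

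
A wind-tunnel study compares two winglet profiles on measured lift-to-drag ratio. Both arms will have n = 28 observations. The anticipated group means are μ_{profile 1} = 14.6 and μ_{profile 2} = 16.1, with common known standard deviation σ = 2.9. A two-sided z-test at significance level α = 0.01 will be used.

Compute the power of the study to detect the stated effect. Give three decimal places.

Power ≈ 0.261

Standardized effect: d = |μ_{profile 1} − μ_{profile 2}| / σ = |14.6 − 16.1| / 2.9 = 0.5172
Noncentrality parameter: δ = d·√(n/2) = 0.5172 × √(28/2) = 1.9353
Two-sided α = 0.01 → critical value z_{0.005} = 2.576.
Power = Φ(δ − 2.576) + Φ(−δ − 2.576) = Φ(-0.640) + Φ(-4.511) = 0.2609 + 0.0000 = 0.2609.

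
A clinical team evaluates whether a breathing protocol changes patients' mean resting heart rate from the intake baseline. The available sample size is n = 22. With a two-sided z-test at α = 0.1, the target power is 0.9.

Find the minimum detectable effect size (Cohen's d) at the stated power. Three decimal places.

Required noncentrality: δ = z_{0.05} + z_{0.10} = 1.645 + 1.282 = 2.926.
(Lower-tail contribution to power is negligible for δ > 0.)
δ = d·√n ⇒ d = δ/√n = 2.926/√22 = 0.6239.

d ≈ 0.624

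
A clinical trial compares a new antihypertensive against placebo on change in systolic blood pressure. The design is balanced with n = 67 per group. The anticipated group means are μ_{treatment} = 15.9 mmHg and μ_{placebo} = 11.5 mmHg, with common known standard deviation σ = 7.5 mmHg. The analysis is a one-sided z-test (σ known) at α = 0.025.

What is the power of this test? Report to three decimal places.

Standardized effect: d = |μ_{treatment} − μ_{placebo}| / σ = |15.9 − 11.5| / 7.5 = 0.5867
Noncentrality parameter: δ = d·√(n/2) = 0.5867 × √(67/2) = 3.3956
Critical value for a one-sided test at α = 0.025: z_α = 1.960.
Power = Φ(δ − 1.960) = Φ(1.436) = 0.9244.

Power ≈ 0.924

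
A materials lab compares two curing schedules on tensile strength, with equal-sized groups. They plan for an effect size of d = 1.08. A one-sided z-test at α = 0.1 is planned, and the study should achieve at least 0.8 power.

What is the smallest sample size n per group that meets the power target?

For power 0.8 need Φ(δ − z_{0.1}) = 0.8, so δ = z_{0.1} + z_{0.20} = 1.282 + 0.842 = 2.123.
δ = d·√(n/2) ⇒ n = 2(δ/d)² = 2 × (2.123 / 1.08)² = 7.73.
Round up to the next whole unit.

n = 8 per group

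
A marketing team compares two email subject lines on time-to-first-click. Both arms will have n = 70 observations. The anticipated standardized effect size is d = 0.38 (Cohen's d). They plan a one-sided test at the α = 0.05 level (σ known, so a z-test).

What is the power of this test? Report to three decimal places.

Power ≈ 0.727

Noncentrality parameter: δ = d·√(n/2) = 0.38 × √(70/2) = 2.2481
Critical value for a one-sided test at α = 0.05: z_α = 1.645.
Power = P(Z > 1.645 − δ) = Φ(0.603) = 0.7268.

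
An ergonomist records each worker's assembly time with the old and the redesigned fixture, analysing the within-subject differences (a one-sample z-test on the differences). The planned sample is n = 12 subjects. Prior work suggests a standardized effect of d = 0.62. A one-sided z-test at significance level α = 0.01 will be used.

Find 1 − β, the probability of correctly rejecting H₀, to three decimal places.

Power ≈ 0.429

Noncentrality parameter: δ = d·√n = 0.62 × √12 = 2.1477
One-sided α = 0.01 → critical value z_{0.01} = 2.326.
Power = P(Z > 2.326 − δ) = Φ(-0.179) = 0.4291.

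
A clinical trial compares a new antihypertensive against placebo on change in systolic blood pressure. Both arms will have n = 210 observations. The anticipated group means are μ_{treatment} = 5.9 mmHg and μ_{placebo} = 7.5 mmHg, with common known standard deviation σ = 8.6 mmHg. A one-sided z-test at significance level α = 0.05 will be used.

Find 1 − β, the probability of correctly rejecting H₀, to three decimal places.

Power ≈ 0.603

Standardized effect: d = |μ_{treatment} − μ_{placebo}| / σ = |5.9 − 7.5| / 8.6 = 0.1860
Noncentrality parameter: δ = d·√(n/2) = 0.1860 × √(210/2) = 1.9064
One-sided α = 0.05 → critical value z_{0.05} = 1.645.
Power = P(Z > 1.645 − δ) = Φ(0.262) = 0.6032.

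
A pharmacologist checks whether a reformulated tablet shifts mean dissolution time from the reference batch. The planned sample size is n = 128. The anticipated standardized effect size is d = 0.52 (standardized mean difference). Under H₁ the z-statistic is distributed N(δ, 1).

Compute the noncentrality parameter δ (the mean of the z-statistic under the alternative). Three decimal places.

δ = d·√n = 0.52 × √128 = 5.8831

δ ≈ 5.883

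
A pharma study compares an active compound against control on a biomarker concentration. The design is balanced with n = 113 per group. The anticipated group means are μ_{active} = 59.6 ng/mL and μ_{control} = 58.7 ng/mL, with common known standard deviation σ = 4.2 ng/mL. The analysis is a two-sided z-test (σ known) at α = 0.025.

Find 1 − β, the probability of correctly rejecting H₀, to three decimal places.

Power ≈ 0.264

Standardized effect: d = |μ_{active} − μ_{control}| / σ = |59.6 − 58.7| / 4.2 = 0.2143
Noncentrality parameter: δ = d·√(n/2) = 0.2143 × √(113/2) = 1.6107
Two-sided α = 0.025 → critical value z_{0.0125} = 2.241.
Power = Φ(δ − 2.241) + Φ(−δ − 2.241) = Φ(-0.631) + Φ(-3.852) = 0.2641 + 0.0001 = 0.2642.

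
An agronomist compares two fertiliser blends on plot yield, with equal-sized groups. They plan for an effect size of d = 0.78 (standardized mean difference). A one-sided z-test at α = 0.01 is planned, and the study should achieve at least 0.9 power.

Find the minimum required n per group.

n = 43 per group

For power 0.9 need Φ(δ − z_{0.01}) = 0.9, so δ = z_{0.01} + z_{0.10} = 2.326 + 1.282 = 3.608.
δ = d·√(n/2) ⇒ n = 2(δ/d)² = 2 × (3.608 / 0.78)² = 42.79.
Rounding up, n = 43 per group.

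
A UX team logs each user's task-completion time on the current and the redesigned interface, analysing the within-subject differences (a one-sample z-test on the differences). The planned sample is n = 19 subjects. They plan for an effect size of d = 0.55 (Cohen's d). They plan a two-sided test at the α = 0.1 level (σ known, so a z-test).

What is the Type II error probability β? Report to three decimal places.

β ≈ 0.226

Noncentrality parameter: λ = d·√n = 0.55 × √19 = 2.3974
Two-sided α = 0.1 → critical value z_{0.05} = 1.645.
Power = Φ(λ − 1.645) + Φ(−λ − 1.645) = Φ(0.753) + Φ(-4.042) = 0.7741 + 0.0000 = 0.7742.
Type II error: β = 1 − power = 1 − 0.7742 = 0.2258.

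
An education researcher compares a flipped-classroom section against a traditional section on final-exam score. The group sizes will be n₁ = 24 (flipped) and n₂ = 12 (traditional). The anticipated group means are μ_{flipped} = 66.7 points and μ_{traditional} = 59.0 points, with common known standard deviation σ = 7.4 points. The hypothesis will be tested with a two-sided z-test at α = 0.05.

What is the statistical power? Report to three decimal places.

Power ≈ 0.837

Standardized effect: d = |μ_{flipped} − μ_{traditional}| / σ = |66.7 − 59.0| / 7.4 = 1.0405
Noncentrality parameter: δ = d / √(1/n₁ + 1/n₂) = 1.0405 / √(1/24 + 1/12) = 2.9431
Critical value for a two-sided test at α = 0.05: z_{α/2} = 1.960.
Power = Φ(δ − 1.960) + Φ(−δ − 1.960) = Φ(0.983) + Φ(-4.903) = 0.8372 + 0.0000 = 0.8372.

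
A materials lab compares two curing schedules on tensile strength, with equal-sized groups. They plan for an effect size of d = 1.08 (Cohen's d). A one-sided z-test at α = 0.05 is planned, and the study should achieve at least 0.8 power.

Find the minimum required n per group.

For power 0.8 need Φ(δ − z_{0.05}) = 0.8, so δ = z_{0.05} + z_{0.20} = 1.645 + 0.842 = 2.486.
δ = d·√(n/2) ⇒ n = 2(δ/d)² = 2 × (2.486 / 1.08)² = 10.60.
Rounding up, n = 11 per group.

n = 11 per group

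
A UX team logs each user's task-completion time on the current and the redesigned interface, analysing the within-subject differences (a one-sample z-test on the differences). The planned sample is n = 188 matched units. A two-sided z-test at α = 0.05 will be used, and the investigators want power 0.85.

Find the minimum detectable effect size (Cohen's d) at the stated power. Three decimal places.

Need Φ(δ − 1.960) = 0.85, so δ = 1.960 + 1.036 = 2.996.
(The second rejection-region term Φ(−δ − z_{α/2}) is negligible and dropped.)
δ = d·√n ⇒ d = δ/√n = 2.996/√188 = 0.2185.

d ≈ 0.219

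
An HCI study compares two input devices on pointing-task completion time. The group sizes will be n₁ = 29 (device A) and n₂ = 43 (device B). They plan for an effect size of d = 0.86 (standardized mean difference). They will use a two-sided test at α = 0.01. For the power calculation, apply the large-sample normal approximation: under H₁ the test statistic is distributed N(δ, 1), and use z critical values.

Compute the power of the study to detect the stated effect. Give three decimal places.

Power ≈ 0.842

Noncentrality parameter: λ = d / √(1/n₁ + 1/n₂) = 0.86 / √(1/29 + 1/43) = 3.5790
Critical value for a two-sided test at α = 0.01: z_{α/2} = 2.576.
Power = Φ(λ − 2.576) + Φ(−λ − 2.576) = Φ(1.003) + Φ(-6.155) = 0.8421 + 0.0000 = 0.8421.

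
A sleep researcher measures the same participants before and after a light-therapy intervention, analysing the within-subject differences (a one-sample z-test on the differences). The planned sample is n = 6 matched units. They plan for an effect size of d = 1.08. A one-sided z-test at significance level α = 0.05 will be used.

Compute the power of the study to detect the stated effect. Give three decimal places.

Power ≈ 0.841

Noncentrality parameter: δ = d·√n = 1.08 × √6 = 2.6454
One-sided α = 0.05 → critical value z_{0.05} = 1.645.
Power = Φ(δ − 1.645) = Φ(1.001) = 0.8415.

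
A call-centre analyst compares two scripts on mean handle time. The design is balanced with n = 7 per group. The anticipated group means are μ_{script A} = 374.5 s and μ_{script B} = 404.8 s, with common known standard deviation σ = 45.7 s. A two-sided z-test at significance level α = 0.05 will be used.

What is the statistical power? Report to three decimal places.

Power ≈ 0.237

Standardized effect: d = |μ_{script A} − μ_{script B}| / σ = |374.5 − 404.8| / 45.7 = 0.6630
Noncentrality parameter: δ = d·√(n/2) = 0.6630 × √(7/2) = 1.2404
Critical value for a two-sided test at α = 0.05: z_{α/2} = 1.960.
Power = Φ(δ − 1.960) + Φ(−δ − 1.960) = Φ(-0.720) + Φ(-3.200) = 0.2359 + 0.0007 = 0.2366.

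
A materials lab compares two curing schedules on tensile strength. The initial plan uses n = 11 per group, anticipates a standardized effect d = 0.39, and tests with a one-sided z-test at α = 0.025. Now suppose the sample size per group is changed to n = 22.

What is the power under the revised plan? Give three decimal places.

With n = 22 per group: δ = d·√(n/2) = 0.39 × √(22/2) = 1.2935. Critical value z_{0.025} = 1.960.
Revised power = Φ(δ − 1.960) = Φ(-0.666) = 0.2526.

Power ≈ 0.253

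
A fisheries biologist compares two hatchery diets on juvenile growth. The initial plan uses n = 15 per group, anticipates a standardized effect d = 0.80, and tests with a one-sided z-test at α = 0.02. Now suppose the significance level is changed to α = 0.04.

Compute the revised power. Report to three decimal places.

Power ≈ 0.670

δ = d·√(n/2) = 0.80 × √(15/2) = 2.1909 (unchanged). New critical value: z_{0.04} = 1.751.
Revised power = Φ(δ − 1.751) = Φ(0.440) = 0.6701.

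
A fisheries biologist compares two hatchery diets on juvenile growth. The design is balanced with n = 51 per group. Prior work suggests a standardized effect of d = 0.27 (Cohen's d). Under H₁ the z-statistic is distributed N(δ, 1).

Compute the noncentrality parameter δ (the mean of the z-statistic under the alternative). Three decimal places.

δ = d·√(n/2) = 0.27 × √(51/2) = 1.3634

δ ≈ 1.363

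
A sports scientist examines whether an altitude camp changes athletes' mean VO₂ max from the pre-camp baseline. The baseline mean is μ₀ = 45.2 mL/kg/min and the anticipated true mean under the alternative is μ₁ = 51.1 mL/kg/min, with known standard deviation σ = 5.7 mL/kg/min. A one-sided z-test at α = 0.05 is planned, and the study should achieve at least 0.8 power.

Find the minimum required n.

n = 6

Standardized effect: d = |μ₁ − μ₀| / σ = |51.1 − 45.2| / 5.7 = 1.0351
Set Φ(δ − 1.645) = 0.8; then δ − 1.645 = Φ⁻¹(0.8) = 0.842, giving δ = 2.486.
δ = d·√n ⇒ n = (δ/d)² = (2.486 / 1.0351)² = 5.77.
Rounding up, n = 6.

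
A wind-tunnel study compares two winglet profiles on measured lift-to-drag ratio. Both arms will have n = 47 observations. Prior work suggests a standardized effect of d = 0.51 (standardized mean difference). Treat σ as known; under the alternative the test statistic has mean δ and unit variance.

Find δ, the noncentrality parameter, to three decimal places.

The noncentrality parameter scales effect size by the design's sample-size factor: δ = d·√(n/2) = 0.51 × √(47/2) = 2.4723

δ ≈ 2.472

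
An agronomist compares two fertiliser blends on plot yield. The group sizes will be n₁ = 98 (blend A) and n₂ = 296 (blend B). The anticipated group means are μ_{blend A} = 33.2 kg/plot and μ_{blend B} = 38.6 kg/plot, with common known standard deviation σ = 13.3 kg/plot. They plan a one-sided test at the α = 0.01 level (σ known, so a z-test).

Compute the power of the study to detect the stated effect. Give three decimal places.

Power ≈ 0.876

Standardized effect: d = |μ_{blend A} − μ_{blend B}| / σ = |33.2 − 38.6| / 13.3 = 0.4060
Noncentrality parameter: δ = d / √(1/n₁ + 1/n₂) = 0.4060 / √(1/98 + 1/296) = 3.4838
One-sided α = 0.01 → critical value z_{0.01} = 2.326.
Power = P(Z > 2.326 − δ) = Φ(1.157) = 0.8765.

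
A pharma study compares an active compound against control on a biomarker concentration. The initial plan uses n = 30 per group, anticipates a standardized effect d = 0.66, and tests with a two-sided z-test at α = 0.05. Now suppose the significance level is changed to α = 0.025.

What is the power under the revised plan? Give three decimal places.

δ = d·√(n/2) = 0.66 × √(30/2) = 2.5562 (unchanged). New critical value: z_{0.0125} = 2.241.
Revised power = Φ(δ − 2.241) + Φ(−δ − 2.241) = Φ(0.315) + Φ(-4.798) = 0.6235 + 0.0000 = 0.6235.

Power ≈ 0.624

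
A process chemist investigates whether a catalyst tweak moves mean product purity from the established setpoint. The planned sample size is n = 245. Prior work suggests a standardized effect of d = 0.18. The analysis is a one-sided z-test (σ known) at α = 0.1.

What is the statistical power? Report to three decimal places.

Power ≈ 0.938

Noncentrality parameter: δ = d·√n = 0.18 × √245 = 2.8174
One-sided α = 0.1 → critical value z_{0.1} = 1.282.
Power = Φ(δ − 1.282) = Φ(1.536) = 0.9377.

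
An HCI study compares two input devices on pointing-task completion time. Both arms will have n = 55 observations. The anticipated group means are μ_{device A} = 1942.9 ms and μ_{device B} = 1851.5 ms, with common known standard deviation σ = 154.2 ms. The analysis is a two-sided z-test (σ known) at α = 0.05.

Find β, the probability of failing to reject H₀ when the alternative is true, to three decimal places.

Standardized effect: d = |μ_{device A} − μ_{device B}| / σ = |1942.9 − 1851.5| / 154.2 = 0.5927
Noncentrality parameter: δ = d·√(n/2) = 0.5927 × √(55/2) = 3.1083
Two-sided α = 0.05 → critical value z_{0.025} = 1.960.
Power = Φ(δ − 1.960) + Φ(−δ − 1.960) = Φ(1.148) + Φ(-5.068) = 0.8746 + 0.0000 = 0.8746.
Type II error: β = 1 − power = 1 − 0.8746 = 0.1254.

β ≈ 0.125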